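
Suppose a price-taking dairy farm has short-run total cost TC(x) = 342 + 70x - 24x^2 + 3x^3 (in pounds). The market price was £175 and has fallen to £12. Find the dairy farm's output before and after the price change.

AVC = 70 - 24x + 3x^2, minimized at x = 4 where min AVC = £22. MC = 70 - 48x + 9x^2.
With P = £175 above the shutdown price, P = MC gives x = 7.
At P = £12 < min AVC = £22, price no longer covers variable cost at any output, so the firm shuts down: x = 0.

Output falls from 7 to 0 (the firm shuts down)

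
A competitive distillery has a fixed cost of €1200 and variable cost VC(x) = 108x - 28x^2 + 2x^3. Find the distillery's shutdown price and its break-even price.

Shutdown price = €10; break-even price = €148

Shutdown price = min AVC. AVC = 108 - 28x + 2x^2, with vertex at x = 7 and minimum €10.
ATC = 1200/x + 108 - 28x + 2x^2. Setting dATC/dx = −1200/x^2 − 28 + 4x = 0 gives x = 10 (since 4·10^3 − 28·10^2 = 1200).
min ATC = 1200/10 + 108 − 28·10 + 2·10^2 = €148. That is the break-even price.
Between these two prices the firm operates at a loss; above €148 it earns a profit.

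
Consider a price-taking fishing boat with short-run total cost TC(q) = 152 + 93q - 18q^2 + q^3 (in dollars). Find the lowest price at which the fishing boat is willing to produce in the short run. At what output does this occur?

Short-run supply begins at min AVC. From VC = 93q - 18q^2 + q^3, AVC = 93 - 18q + q^2.
At the minimum of AVC, MC = AVC. MC = 93 - 36q + 3q^2; setting MC = AVC gives 2q^2 - 18q = 0, so q = 9. min AVC = 12.
For P < $12 the firm produces nothing.

$12 per unit, at q = 9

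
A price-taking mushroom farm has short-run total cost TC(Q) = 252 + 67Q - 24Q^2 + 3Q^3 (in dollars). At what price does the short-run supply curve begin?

$19 per unit

The shutdown price is the minimum of AVC. VC = 67Q - 24Q^2 + 3Q^3, so AVC = 67 - 24Q + 3Q^2.
dAVC/dQ = -24 + 6Q = 0 gives Q = 4. min AVC = 67 - 24·4 + 3·4^2 = 19.
The firm shuts down for any P below $19.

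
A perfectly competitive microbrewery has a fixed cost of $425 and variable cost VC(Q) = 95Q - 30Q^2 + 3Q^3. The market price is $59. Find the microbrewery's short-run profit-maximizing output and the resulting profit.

AVC = 95 - 30Q + 3Q^2; min AVC = $20 at Q = 5. Since P = $59 ≥ min AVC, the firm produces.
With MC = 95 - 60Q + 9Q^2, P = MC on the upward-sloping part at Q* = 6.
TR = 59·6 = 354. TC = 425 + 138 = 563. Profit = 354 − 563 = -$209.
Shutting down would mean losing the fixed cost of $425, so operating at a loss of $209 is better by $216.

Profit = -$209 at Q = 6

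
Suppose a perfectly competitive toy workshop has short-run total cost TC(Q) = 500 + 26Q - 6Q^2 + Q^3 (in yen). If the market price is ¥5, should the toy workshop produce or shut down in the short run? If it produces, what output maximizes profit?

Shut down

Variable cost is VC = 26Q - 6Q^2 + Q^3, so AVC = VC/Q = 26 - 6Q + Q^2 and MC = dTC/dQ = 26 - 12Q + 3Q^2.
The AVC parabola has its vertex at Q = 6/2 = 3, where AVC = 26 - 6·3 + 3^2 = ¥17.
Since P = ¥5 < min AVC = ¥17, price fails to cover variable cost at any output.
Shutting down limits the loss to fixed cost, ¥500.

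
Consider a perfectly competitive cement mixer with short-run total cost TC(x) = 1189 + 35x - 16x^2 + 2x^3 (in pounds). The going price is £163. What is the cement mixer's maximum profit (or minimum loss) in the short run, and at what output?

Profit = -£165 at x = 8

AVC = 35 - 16x + 2x^2; min AVC = £3 at x = 4. Since P = £163 ≥ min AVC, the firm produces.
With MC = 35 - 32x + 6x^2, P = MC on the upward-sloping part at x* = 8.
TR = 163·8 = 1304. TC = 1189 + 280 = 1469. Profit = 1304 − 1469 = -£165.
That loss of £165 beats the £1189 the firm would lose by shutting down; producing recovers £1024 of fixed cost.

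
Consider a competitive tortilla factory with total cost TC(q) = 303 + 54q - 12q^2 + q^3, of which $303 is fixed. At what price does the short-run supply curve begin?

$18 per unit

The firm shuts down when price falls below the minimum of average variable cost. AVC = VC/q = 54 - 12q + q^2.
dAVC/dq = -12 + 2q = 0 gives q = 6. min AVC = 54 - 12·6 + 6^2 = 18.
The firm shuts down for any P below $18.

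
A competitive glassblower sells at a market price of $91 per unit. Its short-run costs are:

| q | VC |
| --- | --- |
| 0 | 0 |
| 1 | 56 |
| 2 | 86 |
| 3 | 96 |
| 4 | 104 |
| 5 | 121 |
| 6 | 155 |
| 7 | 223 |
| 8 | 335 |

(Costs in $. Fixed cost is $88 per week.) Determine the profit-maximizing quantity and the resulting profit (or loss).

Compute π = P·q − TC at each output: q=0: -88; q=1: -53; q=2: 8; q=3: 89; q=4: 172; q=5: 246; q=6: 303; q=7: 326; q=8: 305.
Profit is maximized at q = 7. AVC there is 223/7 = $31.86 ≤ P, so producing beats shutting down (which would give -$88).

q = 7; profit = $326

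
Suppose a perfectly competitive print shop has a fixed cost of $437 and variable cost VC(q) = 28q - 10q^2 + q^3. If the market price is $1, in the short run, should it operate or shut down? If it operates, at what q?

Shut down

Variable cost is VC = 28q - 10q^2 + q^3, so AVC = VC/q = 28 - 10q + q^2 and MC = dTC/dq = 28 - 20q + 3q^2.
AVC is minimized where dAVC/dq = -10 + 2q = 0, at q = 5; min AVC = 28 - 10·5 + 5^2 = $3.
With P < min AVC ($1 < $3), every unit sold adds to the loss.
Best response: produce nothing and absorb the $437 fixed cost.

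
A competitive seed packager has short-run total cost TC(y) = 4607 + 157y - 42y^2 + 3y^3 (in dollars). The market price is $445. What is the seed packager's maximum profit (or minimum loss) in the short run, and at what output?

AVC = 157 - 42y + 3y^2 has its minimum $10 at y = 7; price $445 clears that bar, so the firm operates.
With MC = 157 - 84y + 9y^2, P = MC on the upward-sloping part at y* = 12.
TR = 445·12 = 5340. TC = 4607 + 1020 = 5627. Profit = 5340 − 5627 = -$287.
By producing, the firm covers all variable cost plus $4320 of fixed cost; shutting down would lose the full $4607.

Profit = -$287 at y = 12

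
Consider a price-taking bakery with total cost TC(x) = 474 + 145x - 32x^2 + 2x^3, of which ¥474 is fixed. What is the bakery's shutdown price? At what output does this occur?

The shutdown price is the minimum of AVC. VC = 145x - 32x^2 + 2x^3, so AVC = 145 - 32x + 2x^2.
dAVC/dx = -32 + 4x = 0 gives x = 8. min AVC = 145 - 32·8 + 2·8^2 = 17.
For P < ¥17 the firm produces nothing.

¥17 per unit, at x = 8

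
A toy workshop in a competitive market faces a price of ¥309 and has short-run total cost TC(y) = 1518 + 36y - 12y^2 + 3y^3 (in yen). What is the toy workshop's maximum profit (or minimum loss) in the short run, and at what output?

Profit = -¥48 at y = 7

AVC = 36 - 12y + 3y^2 has its minimum ¥24 at y = 2; price ¥309 clears that bar, so the firm operates.
With MC = 36 - 24y + 9y^2, P = MC on the upward-sloping part at y* = 7.
TR = 309·7 = 2163. TC = 1518 + 693 = 2211. Profit = 2163 − 2211 = -¥48.
By producing, the firm covers all variable cost plus ¥1470 of fixed cost; shutting down would lose the full ¥1518.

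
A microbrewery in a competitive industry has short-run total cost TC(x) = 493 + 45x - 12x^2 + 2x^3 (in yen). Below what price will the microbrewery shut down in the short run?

¥27 per unit

Short-run supply begins at min AVC. From VC = 45x - 12x^2 + 2x^3, AVC = 45 - 12x + 2x^2.
At the minimum of AVC, MC = AVC. MC = 45 - 24x + 6x^2; setting MC = AVC gives 4x^2 - 12x = 0, so x = 3. min AVC = 27.
For P < ¥27 the firm produces nothing.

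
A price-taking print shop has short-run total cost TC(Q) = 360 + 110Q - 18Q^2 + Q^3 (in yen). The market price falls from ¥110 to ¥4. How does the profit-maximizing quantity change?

Output falls from 12 to 0 (the firm shuts down)

MC = 110 - 36Q + 3Q^2; the shutdown threshold is min AVC = ¥29 (at Q = 9).
At P = ¥110 ≥ min AVC, set P = MC on the rising branch: Q = 12.
At P = ¥4 < min AVC = ¥29, price no longer covers variable cost at any output, so the firm shuts down: Q = 0.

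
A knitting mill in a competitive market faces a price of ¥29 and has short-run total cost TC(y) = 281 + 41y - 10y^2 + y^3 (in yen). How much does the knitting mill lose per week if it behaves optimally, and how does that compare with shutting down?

AVC = 41 - 10y + y^2 has its minimum ¥16 at y = 5; price ¥29 clears that bar, so the firm operates.
MC = 41 - 20y + 3y^2. Setting P = MC and taking the root on the rising branch gives y* = 6.
TR = 29·6 = 174. TC = 281 + 102 = 383. Profit = 174 − 383 = -¥209.
Shutting down would mean losing the fixed cost of ¥281, so operating at a loss of ¥209 is better by ¥72.

Profit = -¥209 at y = 6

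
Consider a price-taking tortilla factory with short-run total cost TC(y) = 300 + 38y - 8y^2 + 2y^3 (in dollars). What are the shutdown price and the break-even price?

Shutdown price = $30; break-even price = $108

AVC = 38 - 8y + 2y^2; minimized at y = 2, giving min AVC = $30. That is the shutdown price.
ATC = 300/y + 38 - 8y + 2y^2. Setting dATC/dy = −300/y^2 − 8 + 4y = 0 gives y = 5 (since 4·5^3 − 8·5^2 = 300).
min ATC = 300/5 + 38 − 8·5 + 2·5^2 = $108. That is the break-even price.
For $30 ≤ P < $108 the firm produces at a loss; below $30 it shuts down.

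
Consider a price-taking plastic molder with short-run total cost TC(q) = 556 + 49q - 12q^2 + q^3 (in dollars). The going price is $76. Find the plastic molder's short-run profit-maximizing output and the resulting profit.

AVC = 49 - 12q + q^2 has its minimum $13 at q = 6; price $76 clears that bar, so the firm operates.
MC = 49 - 24q + 3q^2. Setting P = MC and taking the root on the rising branch gives q* = 9.
TR = 76·9 = 684. TC = 556 + 198 = 754. Profit = 684 − 754 = -$70.
Shutting down would mean losing the fixed cost of $556, so operating at a loss of $70 is better by $486.

Profit = -$70 at q = 9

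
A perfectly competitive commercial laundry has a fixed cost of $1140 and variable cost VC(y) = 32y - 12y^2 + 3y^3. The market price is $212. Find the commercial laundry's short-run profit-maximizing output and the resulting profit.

AVC = 32 - 12y + 3y^2 has its minimum $20 at y = 2; price $212 clears that bar, so the firm operates.
MC = 32 - 24y + 9y^2. Setting P = MC and taking the root on the rising branch gives y* = 6.
TR = 212·6 = 1272. TC = 1140 + 408 = 1548. Profit = 1272 − 1548 = -$276.
Shutting down would mean losing the fixed cost of $1140, so operating at a loss of $276 is better by $864.

Profit = -$276 at y = 6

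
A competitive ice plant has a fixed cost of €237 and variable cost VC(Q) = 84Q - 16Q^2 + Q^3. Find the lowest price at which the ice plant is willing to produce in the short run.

€20 per unit

The firm shuts down when price falls below the minimum of average variable cost. AVC = VC/Q = 84 - 16Q + Q^2.
At the minimum of AVC, MC = AVC. MC = 84 - 32Q + 3Q^2; setting MC = AVC gives 2Q^2 - 16Q = 0, so Q = 8. min AVC = 20.
So the shutdown price is €20.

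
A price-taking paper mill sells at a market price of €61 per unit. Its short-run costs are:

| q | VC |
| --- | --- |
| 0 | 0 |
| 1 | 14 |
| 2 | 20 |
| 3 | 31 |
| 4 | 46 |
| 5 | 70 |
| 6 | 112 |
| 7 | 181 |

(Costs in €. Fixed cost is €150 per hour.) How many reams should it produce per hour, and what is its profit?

Profit at each row (π = 61q − TC): q=0: -150; q=1: -103; q=2: -48; q=3: 2; q=4: 48; q=5: 85; q=6: 104; q=7: 96.
Profit is maximized at q = 6. AVC there is 112/6 = €18.67 ≤ P, so producing beats shutting down (which would give -€150).

q = 6; profit = €104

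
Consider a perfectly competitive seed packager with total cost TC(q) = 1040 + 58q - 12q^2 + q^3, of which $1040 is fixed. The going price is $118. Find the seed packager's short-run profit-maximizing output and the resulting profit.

AVC = 58 - 12q + q^2 has its minimum $22 at q = 6; price $118 clears that bar, so the firm operates.
MC = 58 - 24q + 3q^2. Setting P = MC and taking the root on the rising branch gives q* = 10.
TR = 118·10 = 1180. TC = 1040 + 380 = 1420. Profit = 1180 − 1420 = -$240.
That loss of $240 beats the $1040 the firm would lose by shutting down; producing recovers $800 of fixed cost.

Profit = -$240 at q = 10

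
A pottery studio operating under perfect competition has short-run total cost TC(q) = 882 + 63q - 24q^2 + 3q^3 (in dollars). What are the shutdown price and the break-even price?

Shutdown price = $15; break-even price = $168

AVC = 63 - 24q + 3q^2; minimized at q = 4, giving min AVC = $15. That is the shutdown price.
ATC = 882/q + 63 - 24q + 3q^2. Setting dATC/dq = −882/q^2 − 24 + 6q = 0 gives q = 7 (since 6·7^3 − 24·7^2 = 882).
min ATC = 882/7 + 63 − 24·7 + 3·7^2 = $168. That is the break-even price.
Between these two prices the firm operates at a loss; above $168 it earns a profit.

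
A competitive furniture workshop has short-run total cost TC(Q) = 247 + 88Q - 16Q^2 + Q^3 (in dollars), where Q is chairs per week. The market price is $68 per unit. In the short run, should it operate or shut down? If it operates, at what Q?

From TC, MC = TC'(Q) = 88 - 32Q + 3Q^2 and AVC = VC/Q = 88 - 16Q + Q^2.
AVC hits its minimum where MC = AVC, at Q = 8, giving min AVC = 88 - 16·8 + 8^2 = $24.
Since P = $68 ≥ min AVC = $24, price covers variable cost and the firm should produce.
Set P = MC: 68 = 88 - 32Q + 3Q^2 → 20 - 32Q + 3Q^2 = 0. The roots are Q = 2/3 and Q = 10; the profit-maximizing output is on the rising part of MC, so Q* = 10.
Check: AVC at Q = 10 is $28 ≤ P, so revenue covers variable cost.
Profit = P·Q − TC = 68·10 − 527 = $153.

Produce at Q = 10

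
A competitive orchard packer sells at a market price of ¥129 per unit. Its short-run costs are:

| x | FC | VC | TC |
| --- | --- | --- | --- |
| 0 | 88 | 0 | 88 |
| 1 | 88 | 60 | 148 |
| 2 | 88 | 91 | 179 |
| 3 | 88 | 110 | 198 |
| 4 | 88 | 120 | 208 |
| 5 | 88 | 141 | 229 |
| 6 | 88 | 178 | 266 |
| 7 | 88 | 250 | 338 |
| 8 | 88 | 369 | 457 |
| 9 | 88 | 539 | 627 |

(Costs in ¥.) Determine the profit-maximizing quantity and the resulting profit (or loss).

Tabulate TR − TC: x=0: -88; x=1: -19; x=2: 79; x=3: 189; x=4: 308; x=5: 416; x=6: 508; x=7: 565; x=8: 575; x=9: 534.
Profit is maximized at x = 8. AVC there is 369/8 = ¥46.12 ≤ P, so producing beats shutting down (which would give -¥88).

x = 8; profit = ¥575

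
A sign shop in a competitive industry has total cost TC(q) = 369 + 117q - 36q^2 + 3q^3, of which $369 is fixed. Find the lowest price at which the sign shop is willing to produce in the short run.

The firm shuts down when price falls below the minimum of average variable cost. AVC = VC/q = 117 - 36q + 3q^2.
At the minimum of AVC, MC = AVC. MC = 117 - 72q + 9q^2; setting MC = AVC gives 6q^2 - 36q = 0, so q = 6. min AVC = 9.
The firm shuts down for any P below $9.

$9 per unit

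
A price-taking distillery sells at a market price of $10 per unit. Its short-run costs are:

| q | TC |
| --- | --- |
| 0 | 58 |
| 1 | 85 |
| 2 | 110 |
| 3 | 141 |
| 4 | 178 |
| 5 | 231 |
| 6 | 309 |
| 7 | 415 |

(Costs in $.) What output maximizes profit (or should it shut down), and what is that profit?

Compute π = P·q − TC at each output: q=0: -58; q=1: -75; q=2: -90; q=3: -111; q=4: -138; q=5: -181; q=6: -249; q=7: -345.
Profit is highest at q = 0. Equivalently, the lowest AVC in the table is 52/2 ≈ $26 at q = 2, and P = $10 falls below it — price never covers variable cost, so the firm shuts down and loses only its fixed cost.

q = 0 (shut down); profit = -$58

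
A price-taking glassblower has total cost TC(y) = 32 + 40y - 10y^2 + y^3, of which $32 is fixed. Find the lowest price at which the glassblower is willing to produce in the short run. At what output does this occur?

$15 per unit, at y = 5

Short-run supply begins at min AVC. From VC = 40y - 10y^2 + y^3, AVC = 40 - 10y + y^2.
dAVC/dy = -10 + 2y = 0 gives y = 5. min AVC = 40 - 10·5 + 5^2 = 15.
For P < $15 the firm produces nothing.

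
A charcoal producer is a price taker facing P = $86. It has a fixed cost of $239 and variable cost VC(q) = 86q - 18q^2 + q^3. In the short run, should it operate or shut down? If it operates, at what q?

Produce at q = 12

Variable cost is VC = 86q - 18q^2 + q^3, so AVC = VC/q = 86 - 18q + q^2 and MC = dTC/dq = 86 - 36q + 3q^2.
AVC is minimized where dAVC/dq = -18 + 2q = 0, at q = 9; min AVC = 86 - 18·9 + 9^2 = $5.
Since P = $86 ≥ min AVC = $5, price covers variable cost and the firm should produce.
Solving P = MC: -36q + 3q^2 = 0 ⇒ q = 0 or 12. On the upward-sloping branch, q* = 12.
Check: AVC at q = 12 is $14 ≤ P, so revenue covers variable cost.
Profit = P·q − TC = 86·12 − 407 = $625.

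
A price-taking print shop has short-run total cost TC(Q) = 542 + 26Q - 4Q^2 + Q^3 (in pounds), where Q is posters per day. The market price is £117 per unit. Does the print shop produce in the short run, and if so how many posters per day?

From TC, MC = TC'(Q) = 26 - 8Q + 3Q^2 and AVC = VC/Q = 26 - 4Q + Q^2.
AVC hits its minimum where MC = AVC, at Q = 2, giving min AVC = 26 - 4·2 + 2^2 = £22.
Because £117 ≥ £22, revenue can cover variable cost; the firm operates.
P = MC gives -91 - 8Q + 3Q^2 = 0, with roots -13/3 and 7. Take the larger (rising MC): Q* = 7.
Check: AVC at Q = 7 is £47 ≤ P, so revenue covers variable cost.
Profit = P·Q − TC = 117·7 − 871 = -£52, a loss, but smaller than the £542 fixed cost the firm would lose by shutting down.

Produce at Q = 7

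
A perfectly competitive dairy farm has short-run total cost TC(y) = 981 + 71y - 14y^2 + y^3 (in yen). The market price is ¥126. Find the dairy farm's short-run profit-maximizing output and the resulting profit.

Profit = -¥13 at y = 11

AVC = 71 - 14y + y^2; min AVC = ¥22 at y = 7. Since P = ¥126 ≥ min AVC, the firm produces.
With MC = 71 - 28y + 3y^2, P = MC on the upward-sloping part at y* = 11.
TR = 126·11 = 1386. TC = 981 + 418 = 1399. Profit = 1386 − 1399 = -¥13.
Shutting down would mean losing the fixed cost of ¥981, so operating at a loss of ¥13 is better by ¥968.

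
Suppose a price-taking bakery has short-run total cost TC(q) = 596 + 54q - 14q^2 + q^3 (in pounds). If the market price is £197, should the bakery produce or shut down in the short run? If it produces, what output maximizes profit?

From TC, MC = TC'(q) = 54 - 28q + 3q^2 and AVC = VC/q = 54 - 14q + q^2.
AVC hits its minimum where MC = AVC, at q = 7, giving min AVC = 54 - 14·7 + 7^2 = £5.
Because £197 ≥ £5, revenue can cover variable cost; the firm operates.
Solving P = MC: -143 - 28q + 3q^2 = 0 ⇒ q = -11/3 or 13. On the upward-sloping branch, q* = 13.
Check: AVC at q = 13 is £41 ≤ P, so revenue covers variable cost.
Profit = P·q − TC = 197·13 − 1129 = £1432.

Produce at q = 13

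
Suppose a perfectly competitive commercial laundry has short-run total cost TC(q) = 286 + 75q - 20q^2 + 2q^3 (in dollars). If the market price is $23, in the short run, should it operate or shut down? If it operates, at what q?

Strip out fixed cost: VC = 75q - 20q^2 + 2q^3. Then AVC = 75 - 20q + 2q^2 and MC = 75 - 40q + 6q^2.
The AVC parabola has its vertex at q = 20/4 = 5, where AVC = 75 - 20·5 + 2·5^2 = $25.
P = $23 lies below min AVC = $25; no output level covers variable cost.
Shutting down limits the loss to fixed cost, $286.

Shut down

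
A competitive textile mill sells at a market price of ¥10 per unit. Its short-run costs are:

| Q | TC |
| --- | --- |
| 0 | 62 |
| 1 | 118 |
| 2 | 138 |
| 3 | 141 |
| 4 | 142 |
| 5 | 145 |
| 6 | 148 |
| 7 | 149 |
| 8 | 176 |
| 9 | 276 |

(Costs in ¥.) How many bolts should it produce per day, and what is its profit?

Tabulate TR − TC: Q=0: -62; Q=1: -108; Q=2: -118; Q=3: -111; Q=4: -102; Q=5: -95; Q=6: -88; Q=7: -79; Q=8: -96; Q=9: -186.
Profit is highest at Q = 0. Equivalently, the lowest AVC in the table is 87/7 ≈ ¥12.43 at Q = 7, and P = ¥10 falls below it — price never covers variable cost, so the firm shuts down and loses only its fixed cost.

Q = 0 (shut down); profit = -¥62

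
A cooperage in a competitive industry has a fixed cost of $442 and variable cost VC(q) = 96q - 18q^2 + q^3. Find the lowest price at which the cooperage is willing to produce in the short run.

$15 per unit

Short-run supply begins at min AVC. From VC = 96q - 18q^2 + q^3, AVC = 96 - 18q + q^2.
dAVC/dq = -18 + 2q = 0 gives q = 9. min AVC = 96 - 18·9 + 9^2 = 15.
For P < $15 the firm produces nothing.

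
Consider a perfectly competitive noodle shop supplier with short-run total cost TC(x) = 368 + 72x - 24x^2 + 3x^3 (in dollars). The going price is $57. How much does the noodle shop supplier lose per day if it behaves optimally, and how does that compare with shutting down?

Profit = -$218 at x = 5

AVC = 72 - 24x + 3x^2 has its minimum $24 at x = 4; price $57 clears that bar, so the firm operates.
MC = 72 - 48x + 9x^2. Setting P = MC and taking the root on the rising branch gives x* = 5.
TR = 57·5 = 285. TC = 368 + 135 = 503. Profit = 285 − 503 = -$218.
That loss of $218 beats the $368 the firm would lose by shutting down; producing recovers $150 of fixed cost.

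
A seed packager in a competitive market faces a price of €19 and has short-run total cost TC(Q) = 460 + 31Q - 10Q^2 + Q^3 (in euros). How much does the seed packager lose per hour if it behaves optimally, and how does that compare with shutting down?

AVC = 31 - 10Q + Q^2 has its minimum €6 at Q = 5; price €19 clears that bar, so the firm operates.
MC = 31 - 20Q + 3Q^2. Setting P = MC and taking the root on the rising branch gives Q* = 6.
TR = 19·6 = 114. TC = 460 + 42 = 502. Profit = 114 − 502 = -€388.
Shutting down would mean losing the fixed cost of €460, so operating at a loss of €388 is better by €72.

Profit = -€388 at Q = 6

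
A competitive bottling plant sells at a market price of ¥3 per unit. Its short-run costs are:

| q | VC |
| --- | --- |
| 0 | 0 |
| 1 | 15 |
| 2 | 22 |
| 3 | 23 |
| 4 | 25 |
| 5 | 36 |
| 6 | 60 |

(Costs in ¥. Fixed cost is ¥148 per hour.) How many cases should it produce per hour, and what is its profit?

q = 0 (shut down); profit = -¥148

Compute π = P·q − TC at each output: q=0: -148; q=1: -160; q=2: -164; q=3: -162; q=4: -161; q=5: -169; q=6: -190.
Profit is highest at q = 0. Equivalently, the lowest AVC in the table is 25/4 ≈ ¥6.25 at q = 4, and P = ¥3 falls below it — price never covers variable cost, so the firm shuts down and loses only its fixed cost.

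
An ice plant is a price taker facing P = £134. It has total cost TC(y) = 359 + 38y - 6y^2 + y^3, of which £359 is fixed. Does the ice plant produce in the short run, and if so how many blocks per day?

Produce at y = 8

Variable cost is VC = 38y - 6y^2 + y^3, so AVC = VC/y = 38 - 6y + y^2 and MC = dTC/dy = 38 - 12y + 3y^2.
The AVC parabola has its vertex at y = 6/2 = 3, where AVC = 38 - 6·3 + 3^2 = £29.
P = £134 exceeds min AVC = £29, so the firm stays open.
Set P = MC: 134 = 38 - 12y + 3y^2 → -96 - 12y + 3y^2 = 0. The roots are y = -4 and y = 8; the profit-maximizing output is on the rising part of MC, so y* = 8.
Check: AVC at y = 8 is £54 ≤ P, so revenue covers variable cost.
Profit = P·y − TC = 134·8 − 791 = £281.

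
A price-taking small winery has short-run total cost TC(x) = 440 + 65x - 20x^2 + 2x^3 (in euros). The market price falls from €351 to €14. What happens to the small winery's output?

Output falls from 11 to 0 (the firm shuts down)

MC = 65 - 40x + 6x^2; the shutdown threshold is min AVC = €15 (at x = 5).
With P = €351 above the shutdown price, P = MC gives x = 11.
At P = €14 < min AVC = €15, price no longer covers variable cost at any output, so the firm shuts down: x = 0.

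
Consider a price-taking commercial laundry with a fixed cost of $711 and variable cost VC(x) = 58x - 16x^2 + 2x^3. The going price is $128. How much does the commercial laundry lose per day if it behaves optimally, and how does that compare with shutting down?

AVC = 58 - 16x + 2x^2; min AVC = $26 at x = 4. Since P = $128 ≥ min AVC, the firm produces.
With MC = 58 - 32x + 6x^2, P = MC on the upward-sloping part at x* = 7.
TR = 128·7 = 896. TC = 711 + 308 = 1019. Profit = 896 − 1019 = -$123.
Shutting down would mean losing the fixed cost of $711, so operating at a loss of $123 is better by $588.

Profit = -$123 at x = 7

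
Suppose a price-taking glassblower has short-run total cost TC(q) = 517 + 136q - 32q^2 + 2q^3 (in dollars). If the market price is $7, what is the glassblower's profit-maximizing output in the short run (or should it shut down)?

Shut down

Variable cost is VC = 136q - 32q^2 + 2q^3, so AVC = VC/q = 136 - 32q + 2q^2 and MC = dTC/dq = 136 - 64q + 6q^2.
AVC hits its minimum where MC = AVC, at q = 8, giving min AVC = 136 - 32·8 + 2·8^2 = $8.
With P < min AVC ($7 < $8), every unit sold adds to the loss.
Shutting down limits the loss to fixed cost, $517.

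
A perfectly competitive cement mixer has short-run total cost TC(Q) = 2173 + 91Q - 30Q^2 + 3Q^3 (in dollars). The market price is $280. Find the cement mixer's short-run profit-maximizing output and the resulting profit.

Profit = -$229 at Q = 9

AVC = 91 - 30Q + 3Q^2; min AVC = $16 at Q = 5. Since P = $280 ≥ min AVC, the firm produces.
With MC = 91 - 60Q + 9Q^2, P = MC on the upward-sloping part at Q* = 9.
TR = 280·9 = 2520. TC = 2173 + 576 = 2749. Profit = 2520 − 2749 = -$229.
By producing, the firm covers all variable cost plus $1944 of fixed cost; shutting down would lose the full $2173.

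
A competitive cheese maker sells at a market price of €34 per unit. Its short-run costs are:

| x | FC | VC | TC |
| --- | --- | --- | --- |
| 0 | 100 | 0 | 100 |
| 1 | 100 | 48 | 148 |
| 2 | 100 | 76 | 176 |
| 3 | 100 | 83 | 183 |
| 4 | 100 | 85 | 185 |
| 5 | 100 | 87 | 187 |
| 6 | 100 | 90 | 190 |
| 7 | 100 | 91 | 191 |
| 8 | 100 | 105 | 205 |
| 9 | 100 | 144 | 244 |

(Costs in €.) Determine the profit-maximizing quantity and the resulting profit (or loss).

x = 8; profit = €67

Tabulate TR − TC: x=0: -100; x=1: -114; x=2: -108; x=3: -81; x=4: -49; x=5: -17; x=6: 14; x=7: 47; x=8: 67; x=9: 62.
Profit is maximized at x = 8. AVC there is 105/8 = €13.12 ≤ P, so producing beats shutting down (which would give -€100).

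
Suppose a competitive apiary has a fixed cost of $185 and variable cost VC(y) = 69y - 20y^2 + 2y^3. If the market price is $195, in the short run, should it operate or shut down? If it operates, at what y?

Strip out fixed cost: VC = 69y - 20y^2 + 2y^3. Then AVC = 69 - 20y + 2y^2 and MC = 69 - 40y + 6y^2.
The AVC parabola has its vertex at y = 20/4 = 5, where AVC = 69 - 20·5 + 2·5^2 = $19.
Since P = $195 ≥ min AVC = $19, price covers variable cost and the firm should produce.
Set P = MC: 195 = 69 - 40y + 6y^2 → -126 - 40y + 6y^2 = 0. The roots are y = -7/3 and y = 9; the profit-maximizing output is on the rising part of MC, so y* = 9.
Check: AVC at y = 9 is $51 ≤ P, so revenue covers variable cost.
Profit = P·y − TC = 195·9 − 644 = $1111.

Produce at y = 9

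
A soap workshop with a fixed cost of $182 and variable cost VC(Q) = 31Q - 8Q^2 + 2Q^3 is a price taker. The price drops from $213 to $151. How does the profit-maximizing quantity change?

Output falls from 7 to 6

AVC = 31 - 8Q + 2Q^2, minimized at Q = 2 where min AVC = $23. MC = 31 - 16Q + 6Q^2.
At P = $213 ≥ min AVC, set P = MC on the rising branch: Q = 7.
At P = $151 ≥ min AVC, set P = MC: Q = 6. The firm stays open but cuts output.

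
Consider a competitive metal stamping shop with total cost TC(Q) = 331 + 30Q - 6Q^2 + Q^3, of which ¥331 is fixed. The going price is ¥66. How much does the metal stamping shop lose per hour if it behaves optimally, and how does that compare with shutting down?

AVC = 30 - 6Q + Q^2 has its minimum ¥21 at Q = 3; price ¥66 clears that bar, so the firm operates.
With MC = 30 - 12Q + 3Q^2, P = MC on the upward-sloping part at Q* = 6.
TR = 66·6 = 396. TC = 331 + 180 = 511. Profit = 396 − 511 = -¥115.
By producing, the firm covers all variable cost plus ¥216 of fixed cost; shutting down would lose the full ¥331.

Profit = -¥115 at Q = 6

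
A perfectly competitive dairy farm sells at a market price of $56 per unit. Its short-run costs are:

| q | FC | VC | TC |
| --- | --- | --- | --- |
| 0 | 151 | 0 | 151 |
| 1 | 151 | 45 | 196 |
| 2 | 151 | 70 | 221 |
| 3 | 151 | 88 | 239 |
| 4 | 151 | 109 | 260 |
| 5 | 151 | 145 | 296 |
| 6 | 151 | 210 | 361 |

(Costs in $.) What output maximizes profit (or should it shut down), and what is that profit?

q = 5; profit = -$16

Tabulate TR − TC: q=0: -151; q=1: -140; q=2: -109; q=3: -71; q=4: -36; q=5: -16; q=6: -25.
Profit is maximized at q = 5. AVC there is 145/5 = $29 ≤ P, so producing beats shutting down (which would give -$151).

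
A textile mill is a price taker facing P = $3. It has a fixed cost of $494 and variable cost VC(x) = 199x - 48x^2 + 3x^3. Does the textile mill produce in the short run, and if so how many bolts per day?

From TC, MC = TC'(x) = 199 - 96x + 9x^2 and AVC = VC/x = 199 - 48x + 3x^2.
The AVC parabola has its vertex at x = 48/6 = 8, where AVC = 199 - 48·8 + 3·8^2 = $7.
With P < min AVC ($3 < $7), every unit sold adds to the loss.
The firm minimizes its loss by shutting down and losing only its fixed cost of $494.

Shut down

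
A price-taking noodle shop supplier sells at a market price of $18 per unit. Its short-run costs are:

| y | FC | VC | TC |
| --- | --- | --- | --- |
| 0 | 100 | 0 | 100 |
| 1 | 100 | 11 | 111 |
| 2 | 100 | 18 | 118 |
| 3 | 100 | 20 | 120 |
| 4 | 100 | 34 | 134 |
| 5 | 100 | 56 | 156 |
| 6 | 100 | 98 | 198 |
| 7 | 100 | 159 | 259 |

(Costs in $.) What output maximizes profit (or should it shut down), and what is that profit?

Compute π = P·y − TC at each output: y=0: -100; y=1: -93; y=2: -82; y=3: -66; y=4: -62; y=5: -66; y=6: -90; y=7: -133.
Profit is maximized at y = 4. AVC there is 34/4 = $8.50 ≤ P, so producing beats shutting down (which would give -$100).

y = 4; profit = -$62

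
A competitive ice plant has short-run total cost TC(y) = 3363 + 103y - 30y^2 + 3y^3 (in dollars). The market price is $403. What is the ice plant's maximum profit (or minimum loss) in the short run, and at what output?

AVC = 103 - 30y + 3y^2; min AVC = $28 at y = 5. Since P = $403 ≥ min AVC, the firm produces.
MC = 103 - 60y + 9y^2. Setting P = MC and taking the root on the rising branch gives y* = 10.
TR = 403·10 = 4030. TC = 3363 + 1030 = 4393. Profit = 4030 − 4393 = -$363.
By producing, the firm covers all variable cost plus $3000 of fixed cost; shutting down would lose the full $3363.

Profit = -$363 at y = 10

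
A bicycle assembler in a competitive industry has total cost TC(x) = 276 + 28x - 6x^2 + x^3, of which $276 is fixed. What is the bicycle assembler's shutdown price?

Short-run supply begins at min AVC. From VC = 28x - 6x^2 + x^3, AVC = 28 - 6x + x^2.
At the minimum of AVC, MC = AVC. MC = 28 - 12x + 3x^2; setting MC = AVC gives 2x^2 - 6x = 0, so x = 3. min AVC = 19.
So the shutdown price is $19.

$19 per unit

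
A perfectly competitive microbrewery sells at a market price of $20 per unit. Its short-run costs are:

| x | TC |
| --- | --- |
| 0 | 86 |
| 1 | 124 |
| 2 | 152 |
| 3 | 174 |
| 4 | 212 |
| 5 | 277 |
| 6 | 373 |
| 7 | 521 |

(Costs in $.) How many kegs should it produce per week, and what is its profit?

x = 0 (shut down); profit = -$86

Profit at each row (π = 20x − TC): x=0: -86; x=1: -104; x=2: -112; x=3: -114; x=4: -132; x=5: -177; x=6: -253; x=7: -381.
Profit is highest at x = 0. Equivalently, the lowest AVC in the table is 88/3 ≈ $29.33 at x = 3, and P = $20 falls below it — price never covers variable cost, so the firm shuts down and loses only its fixed cost.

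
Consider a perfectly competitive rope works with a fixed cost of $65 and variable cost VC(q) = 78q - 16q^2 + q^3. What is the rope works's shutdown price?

$14 per unit

Short-run supply begins at min AVC. From VC = 78q - 16q^2 + q^3, AVC = 78 - 16q + q^2.
At the minimum of AVC, MC = AVC. MC = 78 - 32q + 3q^2; setting MC = AVC gives 2q^2 - 16q = 0, so q = 8. min AVC = 14.
For P < $14 the firm produces nothing.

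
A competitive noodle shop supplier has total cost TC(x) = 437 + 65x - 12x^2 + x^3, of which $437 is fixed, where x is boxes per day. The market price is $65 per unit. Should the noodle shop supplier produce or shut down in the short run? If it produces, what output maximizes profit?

From TC, MC = TC'(x) = 65 - 24x + 3x^2 and AVC = VC/x = 65 - 12x + x^2.
AVC hits its minimum where MC = AVC, at x = 6, giving min AVC = 65 - 12·6 + 6^2 = $29.
P = $65 exceeds min AVC = $29, so the firm stays open.
Set P = MC: 65 = 65 - 24x + 3x^2 → -24x + 3x^2 = 0. The roots are x = 0 and x = 8; the profit-maximizing output is on the rising part of MC, so x* = 8.
Check: AVC at x = 8 is $33 ≤ P, so revenue covers variable cost.
Profit = P·x − TC = 65·8 − 701 = -$181, a loss, but smaller than the $437 fixed cost the firm would lose by shutting down.

Produce at x = 8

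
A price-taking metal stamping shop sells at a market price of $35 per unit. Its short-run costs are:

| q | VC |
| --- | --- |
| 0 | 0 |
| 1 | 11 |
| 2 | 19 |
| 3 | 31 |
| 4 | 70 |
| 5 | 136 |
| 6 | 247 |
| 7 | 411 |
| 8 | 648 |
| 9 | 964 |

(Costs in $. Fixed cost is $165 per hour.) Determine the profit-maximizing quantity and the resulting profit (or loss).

q = 3; profit = -$91

Profit at each row (π = 35q − TC): q=0: -165; q=1: -141; q=2: -114; q=3: -91; q=4: -95; q=5: -126; q=6: -202; q=7: -331; q=8: -533; q=9: -814.
Profit is maximized at q = 3. AVC there is 31/3 = $10.33 ≤ P, so producing beats shutting down (which would give -$165).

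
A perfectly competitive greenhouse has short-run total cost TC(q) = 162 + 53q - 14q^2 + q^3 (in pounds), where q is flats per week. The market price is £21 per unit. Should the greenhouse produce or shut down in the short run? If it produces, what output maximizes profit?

Produce at q = 8

From TC, MC = TC'(q) = 53 - 28q + 3q^2 and AVC = VC/q = 53 - 14q + q^2.
The AVC parabola has its vertex at q = 14/2 = 7, where AVC = 53 - 14·7 + 7^2 = £4.
Because £21 ≥ £4, revenue can cover variable cost; the firm operates.
P = MC gives 32 - 28q + 3q^2 = 0, with roots 4/3 and 8. Take the larger (rising MC): q* = 8.
Check: AVC at q = 8 is £5 ≤ P, so revenue covers variable cost.
Profit = P·q − TC = 21·8 − 202 = -£34, a loss, but smaller than the £162 fixed cost the firm would lose by shutting down.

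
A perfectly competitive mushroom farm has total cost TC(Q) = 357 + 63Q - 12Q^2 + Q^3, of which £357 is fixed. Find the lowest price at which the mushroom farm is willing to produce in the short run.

Short-run supply begins at min AVC. From VC = 63Q - 12Q^2 + Q^3, AVC = 63 - 12Q + Q^2.
dAVC/dQ = -12 + 2Q = 0 gives Q = 6. min AVC = 63 - 12·6 + 6^2 = 27.
For P < £27 the firm produces nothing.

£27 per unit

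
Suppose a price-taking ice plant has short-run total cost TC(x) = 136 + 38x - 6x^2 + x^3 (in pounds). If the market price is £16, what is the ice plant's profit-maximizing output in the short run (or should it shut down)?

From TC, MC = TC'(x) = 38 - 12x + 3x^2 and AVC = VC/x = 38 - 6x + x^2.
The AVC parabola has its vertex at x = 6/2 = 3, where AVC = 38 - 6·3 + 3^2 = £29.
P = £16 lies below min AVC = £29; no output level covers variable cost.
Shutting down limits the loss to fixed cost, £136.

Shut down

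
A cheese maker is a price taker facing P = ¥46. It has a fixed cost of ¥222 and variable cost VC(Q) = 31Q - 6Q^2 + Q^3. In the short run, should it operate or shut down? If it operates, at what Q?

From TC, MC = TC'(Q) = 31 - 12Q + 3Q^2 and AVC = VC/Q = 31 - 6Q + Q^2.
AVC hits its minimum where MC = AVC, at Q = 3, giving min AVC = 31 - 6·3 + 3^2 = ¥22.
Since P = ¥46 ≥ min AVC = ¥22, price covers variable cost and the firm should produce.
P = MC gives -15 - 12Q + 3Q^2 = 0, with roots -1 and 5. Take the larger (rising MC): Q* = 5.
Check: AVC at Q = 5 is ¥26 ≤ P, so revenue covers variable cost.
Profit = P·Q − TC = 46·5 − 352 = -¥122, a loss, but smaller than the ¥222 fixed cost the firm would lose by shutting down.

Produce at Q = 5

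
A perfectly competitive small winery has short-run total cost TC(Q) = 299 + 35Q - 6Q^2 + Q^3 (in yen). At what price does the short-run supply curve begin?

Short-run supply begins at min AVC. From VC = 35Q - 6Q^2 + Q^3, AVC = 35 - 6Q + Q^2.
At the minimum of AVC, MC = AVC. MC = 35 - 12Q + 3Q^2; setting MC = AVC gives 2Q^2 - 6Q = 0, so Q = 3. min AVC = 26.
So the shutdown price is ¥26.

¥26 per unit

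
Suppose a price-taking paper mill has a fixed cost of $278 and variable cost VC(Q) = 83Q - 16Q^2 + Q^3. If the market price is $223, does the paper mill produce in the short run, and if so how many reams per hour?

Strip out fixed cost: VC = 83Q - 16Q^2 + Q^3. Then AVC = 83 - 16Q + Q^2 and MC = 83 - 32Q + 3Q^2.
AVC is minimized where dAVC/dQ = -16 + 2Q = 0, at Q = 8; min AVC = 83 - 16·8 + 8^2 = $19.
Since P = $223 ≥ min AVC = $19, price covers variable cost and the firm should produce.
Solving P = MC: -140 - 32Q + 3Q^2 = 0 ⇒ Q = -10/3 or 14. On the upward-sloping branch, Q* = 14.
Check: AVC at Q = 14 is $55 ≤ P, so revenue covers variable cost.
Profit = P·Q − TC = 223·14 − 1048 = $2074.

Produce at Q = 14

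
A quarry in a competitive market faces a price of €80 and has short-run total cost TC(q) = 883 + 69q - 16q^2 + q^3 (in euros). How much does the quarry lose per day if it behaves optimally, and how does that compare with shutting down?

Profit = -€157 at q = 11

AVC = 69 - 16q + q^2; min AVC = €5 at q = 8. Since P = €80 ≥ min AVC, the firm produces.
With MC = 69 - 32q + 3q^2, P = MC on the upward-sloping part at q* = 11.
TR = 80·11 = 880. TC = 883 + 154 = 1037. Profit = 880 − 1037 = -€157.
Shutting down would mean losing the fixed cost of €883, so operating at a loss of €157 is better by €726.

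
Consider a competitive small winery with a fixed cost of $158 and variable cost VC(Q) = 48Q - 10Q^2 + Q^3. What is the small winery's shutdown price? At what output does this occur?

Short-run supply begins at min AVC. From VC = 48Q - 10Q^2 + Q^3, AVC = 48 - 10Q + Q^2.
At the minimum of AVC, MC = AVC. MC = 48 - 20Q + 3Q^2; setting MC = AVC gives 2Q^2 - 10Q = 0, so Q = 5. min AVC = 23.
For P < $23 the firm produces nothing.

$23 per unit, at Q = 5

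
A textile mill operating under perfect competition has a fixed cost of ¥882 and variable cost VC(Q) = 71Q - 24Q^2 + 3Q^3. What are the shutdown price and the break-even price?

Shutdown price = ¥23; break-even price = ¥176

Shutdown price = min AVC. AVC = 71 - 24Q + 3Q^2, with vertex at Q = 4 and minimum ¥23.
ATC = 882/Q + 71 - 24Q + 3Q^2. Setting dATC/dQ = −882/Q^2 − 24 + 6Q = 0 gives Q = 7 (since 6·7^3 − 24·7^2 = 882).
min ATC = 882/7 + 71 − 24·7 + 3·7^2 = ¥176. That is the break-even price.
Between these two prices the firm operates at a loss; above ¥176 it earns a profit.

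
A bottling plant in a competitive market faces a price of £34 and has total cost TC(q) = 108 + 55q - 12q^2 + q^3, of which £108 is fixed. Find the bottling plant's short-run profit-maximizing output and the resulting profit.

AVC = 55 - 12q + q^2; min AVC = £19 at q = 6. Since P = £34 ≥ min AVC, the firm produces.
MC = 55 - 24q + 3q^2. Setting P = MC and taking the root on the rising branch gives q* = 7.
TR = 34·7 = 238. TC = 108 + 140 = 248. Profit = 238 − 248 = -£10.
Shutting down would mean losing the fixed cost of £108, so operating at a loss of £10 is better by £98.

Profit = -£10 at q = 7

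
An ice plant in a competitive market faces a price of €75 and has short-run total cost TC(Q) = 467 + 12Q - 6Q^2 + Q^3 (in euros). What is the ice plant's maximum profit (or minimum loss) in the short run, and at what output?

AVC = 12 - 6Q + Q^2; min AVC = €3 at Q = 3. Since P = €75 ≥ min AVC, the firm produces.
MC = 12 - 12Q + 3Q^2. Setting P = MC and taking the root on the rising branch gives Q* = 7.
TR = 75·7 = 525. TC = 467 + 133 = 600. Profit = 525 − 600 = -€75.
Shutting down would mean losing the fixed cost of €467, so operating at a loss of €75 is better by €392.

Profit = -€75 at Q = 7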